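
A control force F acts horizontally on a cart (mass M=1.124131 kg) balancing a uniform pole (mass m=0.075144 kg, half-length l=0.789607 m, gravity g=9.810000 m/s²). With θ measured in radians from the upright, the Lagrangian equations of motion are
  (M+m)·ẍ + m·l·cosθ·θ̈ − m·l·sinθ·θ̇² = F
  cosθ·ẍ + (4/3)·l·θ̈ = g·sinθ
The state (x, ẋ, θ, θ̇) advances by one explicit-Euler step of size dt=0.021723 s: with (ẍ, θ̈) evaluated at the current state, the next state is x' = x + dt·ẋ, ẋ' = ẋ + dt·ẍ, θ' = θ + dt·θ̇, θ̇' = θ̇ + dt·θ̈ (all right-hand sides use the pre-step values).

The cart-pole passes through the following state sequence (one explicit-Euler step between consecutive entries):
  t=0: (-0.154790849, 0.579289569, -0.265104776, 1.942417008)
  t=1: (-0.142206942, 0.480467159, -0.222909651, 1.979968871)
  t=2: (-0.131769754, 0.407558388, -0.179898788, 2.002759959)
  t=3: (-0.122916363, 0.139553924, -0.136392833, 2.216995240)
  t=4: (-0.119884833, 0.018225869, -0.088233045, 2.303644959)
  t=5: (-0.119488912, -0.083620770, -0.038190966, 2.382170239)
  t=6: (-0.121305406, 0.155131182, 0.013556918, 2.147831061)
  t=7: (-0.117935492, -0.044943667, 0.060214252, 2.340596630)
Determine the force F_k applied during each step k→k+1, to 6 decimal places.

step 0→1:
  ẍ = (ẋ'−ẋ)/dt = (0.480467159−0.579289569)/0.021723 = -4.549206
  θ̈ = (θ̇'−θ̇)/dt = (1.979968871−1.942417008)/0.021723 = 1.728668
  sinθ=-0.262010, cosθ=0.965065
  F = (M+m)·ẍ + m·l·cosθ·θ̈ − m·l·sinθ·θ̇² = -5.455749 + 0.098986 − -0.058656 = -5.298108
step 1→2:
  ẍ = (ẋ'−ẋ)/dt = (0.407558388−0.480467159)/0.021723 = -3.356294
  θ̈ = (θ̇'−θ̇)/dt = (2.002759959−1.979968871)/0.021723 = 1.049169
  sinθ=-0.221068, cosθ=0.975258
  F = (M+m)·ẍ + m·l·cosθ·θ̈ − m·l·sinθ·θ̇² = -4.025119 + 0.060711 − -0.051422 = -3.912986
step 2→3:
  ẍ = (ẋ'−ẋ)/dt = (0.139553924−0.407558388)/0.021723 = -12.337360
  θ̈ = (θ̇'−θ̇)/dt = (2.216995240−2.002759959)/0.021723 = 9.862141
  sinθ=-0.178930, cosθ=0.983862
  F = (M+m)·ẍ + m·l·cosθ·θ̈ − m·l·sinθ·θ̇² = -14.795887 + 0.575719 − -0.042584 = -14.177584
step 3→4:
  ẍ = (ẋ'−ẋ)/dt = (0.018225869−0.139553924)/0.021723 = -5.585235
  θ̈ = (θ̇'−θ̇)/dt = (2.303644959−2.216995240)/0.021723 = 3.988847
  sinθ=-0.135970, cosθ=0.990713
  F = (M+m)·ẍ + m·l·cosθ·θ̈ − m·l·sinθ·θ̇² = -6.698232 + 0.234477 − -0.039653 = -6.424102
step 4→5:
  ẍ = (ẋ'−ẋ)/dt = (-0.083620770−0.018225869)/0.021723 = -4.688424
  θ̈ = (θ̇'−θ̇)/dt = (2.382170239−2.303644959)/0.021723 = 3.614845
  sinθ=-0.088119, cosθ=0.996110
  F = (M+m)·ẍ + m·l·cosθ·θ̈ − m·l·sinθ·θ̇² = -5.622710 + 0.213650 − -0.027746 = -5.381314
step 5→6:
  ẍ = (ẋ'−ẋ)/dt = (0.155131182−-0.083620770)/0.021723 = 10.990745
  θ̈ = (θ̇'−θ̇)/dt = (2.147831061−2.382170239)/0.021723 = -10.787607
  sinθ=-0.038182, cosθ=0.999271
  F = (M+m)·ẍ + m·l·cosθ·θ̈ − m·l·sinθ·θ̇² = 13.180926 + -0.639608 − -0.012856 = 12.554174
step 6→7:
  ẍ = (ẋ'−ẋ)/dt = (-0.044943667−0.155131182)/0.021723 = -9.210277
  θ̈ = (θ̇'−θ̇)/dt = (2.340596630−2.147831061)/0.021723 = 8.873801
  sinθ=0.013557, cosθ=0.999908
  F = (M+m)·ẍ + m·l·cosθ·θ̈ − m·l·sinθ·θ̇² = -11.045655 + 0.526472 − 0.003711 = -10.522894

F_0 = -5.298108 N
F_1 = -3.912986 N
F_2 = -14.177584 N
F_3 = -6.424102 N
F_4 = -5.381314 N
F_5 = 12.554174 N
F_6 = -10.522894 N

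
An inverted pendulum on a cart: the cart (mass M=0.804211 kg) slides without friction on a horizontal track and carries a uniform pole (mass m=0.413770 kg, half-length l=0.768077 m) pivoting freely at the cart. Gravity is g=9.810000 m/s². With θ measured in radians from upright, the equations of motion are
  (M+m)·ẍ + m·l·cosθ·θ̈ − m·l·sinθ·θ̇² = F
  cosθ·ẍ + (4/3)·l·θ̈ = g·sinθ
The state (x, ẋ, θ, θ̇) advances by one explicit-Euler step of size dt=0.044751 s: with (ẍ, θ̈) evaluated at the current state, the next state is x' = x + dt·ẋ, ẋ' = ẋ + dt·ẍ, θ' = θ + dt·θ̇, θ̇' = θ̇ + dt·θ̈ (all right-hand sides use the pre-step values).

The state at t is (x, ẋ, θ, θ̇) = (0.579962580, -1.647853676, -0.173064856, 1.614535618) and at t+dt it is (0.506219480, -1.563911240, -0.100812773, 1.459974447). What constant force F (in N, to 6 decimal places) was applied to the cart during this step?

F = 1.346060 N

ẍ = (ẋ'−ẋ)/dt = (-1.563911240−-1.647853676)/0.044751 = 1.875767
θ̈ = (θ̇'−θ̇)/dt = (1.459974447−1.614535618)/0.044751 = -3.453804
sinθ=-0.172202, cosθ=0.985062
F = (M+m)·ẍ + m·l·cosθ·θ̈ − m·l·sinθ·θ̇² = 2.284648 + -1.081247 − -0.142659 = 1.346060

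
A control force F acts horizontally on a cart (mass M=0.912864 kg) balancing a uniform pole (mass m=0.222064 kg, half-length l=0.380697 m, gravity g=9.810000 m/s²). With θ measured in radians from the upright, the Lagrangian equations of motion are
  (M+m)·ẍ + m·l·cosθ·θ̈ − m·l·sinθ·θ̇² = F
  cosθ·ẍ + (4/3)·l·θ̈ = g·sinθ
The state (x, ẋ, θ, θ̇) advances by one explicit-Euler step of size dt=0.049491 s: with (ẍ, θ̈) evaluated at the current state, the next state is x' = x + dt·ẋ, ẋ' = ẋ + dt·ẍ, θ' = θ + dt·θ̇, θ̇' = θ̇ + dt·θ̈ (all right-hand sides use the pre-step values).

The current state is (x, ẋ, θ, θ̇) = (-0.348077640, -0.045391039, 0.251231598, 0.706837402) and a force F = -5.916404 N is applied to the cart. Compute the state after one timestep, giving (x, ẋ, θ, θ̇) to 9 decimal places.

sinθ=0.248597082, cosθ=0.968606985
temp = (F + m·l·θ̇²·sinθ)/(M+m) = (-5.916404 + 0.010500082)/1.134928 = -5.203769682
θ̈ = (g·sinθ − cosθ·temp)/(l·(4/3 − m·cos²θ/(M+m))) = 17.086951162
ẍ = temp − m·l·θ̈·cosθ/(M+m) = -6.436594808
Euler: x'=-0.348077640+0.049491·-0.045391039=-0.350324088, ẋ'=-0.045391039+0.049491·-6.436594808=-0.363944553
       θ'=0.251231598+0.049491·0.706837402=0.286213688, θ̇'=0.706837402+0.049491·17.086951162=1.552487702

(-0.350324088, -0.363944553, 0.286213688, 1.552487702)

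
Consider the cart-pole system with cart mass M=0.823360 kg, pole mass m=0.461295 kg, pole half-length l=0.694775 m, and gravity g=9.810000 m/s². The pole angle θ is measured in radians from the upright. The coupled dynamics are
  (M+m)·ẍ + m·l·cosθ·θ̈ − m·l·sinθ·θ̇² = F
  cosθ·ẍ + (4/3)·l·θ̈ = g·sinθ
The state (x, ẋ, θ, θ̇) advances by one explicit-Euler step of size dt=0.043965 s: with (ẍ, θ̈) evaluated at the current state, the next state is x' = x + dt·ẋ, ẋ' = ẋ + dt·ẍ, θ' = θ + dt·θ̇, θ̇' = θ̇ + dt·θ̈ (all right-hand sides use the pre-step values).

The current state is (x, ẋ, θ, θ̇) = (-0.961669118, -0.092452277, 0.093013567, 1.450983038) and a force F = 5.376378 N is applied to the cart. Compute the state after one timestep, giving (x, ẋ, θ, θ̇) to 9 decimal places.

(-0.965733782, 0.146834285, 0.156806036, 1.237035798)

sinθ=0.092879507, cosθ=0.995677356
temp = (F + m·l·θ̇²·sinθ)/(M+m) = (5.376378 + 0.062671127)/1.284655 = 4.233859773
θ̈ = (g·sinθ − cosθ·temp)/(l·(4/3 − m·cos²θ/(M+m))) = -4.866308203
ẍ = temp − m·l·θ̈·cosθ/(M+m) = 5.442660354
Euler: x'=-0.961669118+0.043965·-0.092452277=-0.965733782, ẋ'=-0.092452277+0.043965·5.442660354=0.146834285
       θ'=0.093013567+0.043965·1.450983038=0.156806036, θ̇'=1.450983038+0.043965·-4.866308203=1.237035798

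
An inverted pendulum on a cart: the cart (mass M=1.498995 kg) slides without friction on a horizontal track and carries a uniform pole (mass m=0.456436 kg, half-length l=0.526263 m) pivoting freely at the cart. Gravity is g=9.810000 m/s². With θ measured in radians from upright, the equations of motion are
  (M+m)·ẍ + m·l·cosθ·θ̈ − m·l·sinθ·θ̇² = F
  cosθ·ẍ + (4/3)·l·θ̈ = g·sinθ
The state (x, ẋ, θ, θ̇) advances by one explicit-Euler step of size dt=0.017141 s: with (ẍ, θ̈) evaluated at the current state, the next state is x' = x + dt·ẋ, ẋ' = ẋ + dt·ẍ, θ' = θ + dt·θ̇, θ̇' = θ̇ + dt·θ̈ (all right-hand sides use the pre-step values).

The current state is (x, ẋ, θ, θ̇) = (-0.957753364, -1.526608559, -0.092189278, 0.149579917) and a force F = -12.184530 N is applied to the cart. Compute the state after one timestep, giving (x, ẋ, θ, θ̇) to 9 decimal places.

(-0.983920961, -1.652590087, -0.089625329, 0.306298017)

sinθ=-0.092058749, cosθ=0.995753577
temp = (F + m·l·θ̇²·sinθ)/(M+m) = (-12.184530 + -0.000494760)/1.955431 = -6.231375466
θ̈ = (g·sinθ − cosθ·temp)/(l·(4/3 − m·cos²θ/(M+m))) = 9.142879616
ẍ = temp − m·l·θ̈·cosθ/(M+m) = -7.349718685
Euler: x'=-0.957753364+0.017141·-1.526608559=-0.983920961, ẋ'=-1.526608559+0.017141·-7.349718685=-1.652590087
       θ'=-0.092189278+0.017141·0.149579917=-0.089625329, θ̇'=0.149579917+0.017141·9.142879616=0.306298017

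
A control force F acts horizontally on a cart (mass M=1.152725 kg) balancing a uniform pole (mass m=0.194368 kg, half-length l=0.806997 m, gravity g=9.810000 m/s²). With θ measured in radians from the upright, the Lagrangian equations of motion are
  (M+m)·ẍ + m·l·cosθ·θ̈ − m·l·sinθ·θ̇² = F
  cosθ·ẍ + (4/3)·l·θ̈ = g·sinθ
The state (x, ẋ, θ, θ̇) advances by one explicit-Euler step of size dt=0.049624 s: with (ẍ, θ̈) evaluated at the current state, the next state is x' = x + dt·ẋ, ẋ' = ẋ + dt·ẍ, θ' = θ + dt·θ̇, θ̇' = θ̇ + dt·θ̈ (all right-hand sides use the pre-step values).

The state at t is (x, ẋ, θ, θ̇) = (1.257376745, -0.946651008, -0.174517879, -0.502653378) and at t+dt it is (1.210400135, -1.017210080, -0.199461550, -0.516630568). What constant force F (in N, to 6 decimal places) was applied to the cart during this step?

F = -1.952024 N

ẍ = (ẋ'−ẋ)/dt = (-1.017210080−-0.946651008)/0.049624 = -1.421874
θ̈ = (θ̇'−θ̇)/dt = (-0.516630568−-0.502653378)/0.049624 = -0.281662
sinθ=-0.173633, cosθ=0.984810
F = (M+m)·ẍ + m·l·cosθ·θ̈ − m·l·sinθ·θ̇² = -1.915396 + -0.043509 − -0.006881 = -1.952024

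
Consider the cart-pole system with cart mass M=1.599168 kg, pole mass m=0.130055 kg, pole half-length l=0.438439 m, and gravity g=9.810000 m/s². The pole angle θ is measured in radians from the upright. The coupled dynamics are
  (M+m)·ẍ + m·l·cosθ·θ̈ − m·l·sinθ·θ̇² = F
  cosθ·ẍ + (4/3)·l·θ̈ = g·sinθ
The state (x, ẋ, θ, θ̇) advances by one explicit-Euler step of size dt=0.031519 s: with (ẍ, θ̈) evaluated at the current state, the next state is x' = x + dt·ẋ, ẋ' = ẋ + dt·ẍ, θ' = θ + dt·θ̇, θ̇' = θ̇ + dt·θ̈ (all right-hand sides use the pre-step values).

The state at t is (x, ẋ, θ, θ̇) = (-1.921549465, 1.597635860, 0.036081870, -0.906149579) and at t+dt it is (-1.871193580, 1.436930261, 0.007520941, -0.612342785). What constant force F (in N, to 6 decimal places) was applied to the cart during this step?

ẍ = (ẋ'−ẋ)/dt = (1.436930261−1.597635860)/0.031519 = -5.098690
θ̈ = (θ̇'−θ̇)/dt = (-0.612342785−-0.906149579)/0.031519 = 9.321577
sinθ=0.036074, cosθ=0.999349
F = (M+m)·ẍ + m·l·cosθ·θ̈ − m·l·sinθ·θ̇² = -8.816771 + 0.531181 − 0.001689 = -8.287279

F = -8.287279 N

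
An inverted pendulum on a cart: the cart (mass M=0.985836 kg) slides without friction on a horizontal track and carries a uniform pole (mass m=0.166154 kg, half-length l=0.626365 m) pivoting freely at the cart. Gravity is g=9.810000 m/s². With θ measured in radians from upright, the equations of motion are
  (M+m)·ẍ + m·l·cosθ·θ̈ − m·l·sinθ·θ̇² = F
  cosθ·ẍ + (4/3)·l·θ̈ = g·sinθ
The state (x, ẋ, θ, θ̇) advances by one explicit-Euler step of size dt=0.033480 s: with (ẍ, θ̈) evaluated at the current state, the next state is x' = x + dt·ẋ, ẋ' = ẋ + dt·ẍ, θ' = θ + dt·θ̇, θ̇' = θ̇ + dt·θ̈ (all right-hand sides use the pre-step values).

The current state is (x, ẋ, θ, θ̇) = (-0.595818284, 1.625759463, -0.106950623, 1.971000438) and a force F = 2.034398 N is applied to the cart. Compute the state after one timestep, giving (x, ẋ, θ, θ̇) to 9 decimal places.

sinθ=-0.106746848, cosθ=0.994286232
temp = (F + m·l·θ̇²·sinθ)/(M+m) = (2.034398 + -0.043158544)/1.151990 = 1.728521477
θ̈ = (g·sinθ − cosθ·temp)/(l·(4/3 − m·cos²θ/(M+m))) = -3.708340573
ẍ = temp − m·l·θ̈·cosθ/(M+m) = 2.061626063
Euler: x'=-0.595818284+0.033480·1.625759463=-0.541387857, ẋ'=1.625759463+0.033480·2.061626063=1.694782704
       θ'=-0.106950623+0.033480·1.971000438=-0.040961528, θ̇'=1.971000438+0.033480·-3.708340573=1.846845196

(-0.541387857, 1.694782704, -0.040961528, 1.846845196)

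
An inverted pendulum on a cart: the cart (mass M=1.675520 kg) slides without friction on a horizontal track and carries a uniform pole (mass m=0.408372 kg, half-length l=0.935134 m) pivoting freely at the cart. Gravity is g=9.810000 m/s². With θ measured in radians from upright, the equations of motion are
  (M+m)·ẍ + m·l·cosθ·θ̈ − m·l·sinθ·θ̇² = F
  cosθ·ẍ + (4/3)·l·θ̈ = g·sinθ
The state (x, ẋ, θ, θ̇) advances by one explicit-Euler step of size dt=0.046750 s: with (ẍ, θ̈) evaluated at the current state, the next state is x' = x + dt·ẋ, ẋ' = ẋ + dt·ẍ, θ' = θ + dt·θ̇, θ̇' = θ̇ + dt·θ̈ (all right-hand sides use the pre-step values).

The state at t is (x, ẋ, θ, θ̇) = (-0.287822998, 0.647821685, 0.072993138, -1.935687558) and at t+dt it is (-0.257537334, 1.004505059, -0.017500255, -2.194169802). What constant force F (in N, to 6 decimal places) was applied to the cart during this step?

ẍ = (ẋ'−ẋ)/dt = (1.004505059−0.647821685)/0.046750 = 7.629591
θ̈ = (θ̇'−θ̇)/dt = (-2.194169802−-1.935687558)/0.046750 = -5.529032
sinθ=0.072928, cosθ=0.997337
F = (M+m)·ẍ + m·l·cosθ·θ̈ − m·l·sinθ·θ̇² = 15.899243 + -2.105818 − 0.104351 = 13.689074

F = 13.689074 N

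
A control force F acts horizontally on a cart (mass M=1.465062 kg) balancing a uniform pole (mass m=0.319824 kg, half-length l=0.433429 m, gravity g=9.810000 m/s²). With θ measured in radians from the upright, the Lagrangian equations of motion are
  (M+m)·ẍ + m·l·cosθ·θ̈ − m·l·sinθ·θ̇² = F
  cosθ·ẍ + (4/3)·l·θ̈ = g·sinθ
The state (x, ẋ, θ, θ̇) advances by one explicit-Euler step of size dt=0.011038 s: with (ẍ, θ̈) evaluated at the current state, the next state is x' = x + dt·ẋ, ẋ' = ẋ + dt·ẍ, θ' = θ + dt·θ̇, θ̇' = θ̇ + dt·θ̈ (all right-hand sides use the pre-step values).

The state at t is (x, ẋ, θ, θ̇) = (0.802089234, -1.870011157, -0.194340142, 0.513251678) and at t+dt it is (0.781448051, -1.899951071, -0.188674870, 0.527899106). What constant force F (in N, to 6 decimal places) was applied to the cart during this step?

ẍ = (ẋ'−ẋ)/dt = (-1.899951071−-1.870011157)/0.011038 = -2.712440
θ̈ = (θ̇'−θ̇)/dt = (0.527899106−0.513251678)/0.011038 = 1.327000
sinθ=-0.193119, cosθ=0.981175
F = (M+m)·ẍ + m·l·cosθ·θ̈ − m·l·sinθ·θ̇² = -4.841396 + 0.180487 − -0.007052 = -4.653857

F = -4.653857 N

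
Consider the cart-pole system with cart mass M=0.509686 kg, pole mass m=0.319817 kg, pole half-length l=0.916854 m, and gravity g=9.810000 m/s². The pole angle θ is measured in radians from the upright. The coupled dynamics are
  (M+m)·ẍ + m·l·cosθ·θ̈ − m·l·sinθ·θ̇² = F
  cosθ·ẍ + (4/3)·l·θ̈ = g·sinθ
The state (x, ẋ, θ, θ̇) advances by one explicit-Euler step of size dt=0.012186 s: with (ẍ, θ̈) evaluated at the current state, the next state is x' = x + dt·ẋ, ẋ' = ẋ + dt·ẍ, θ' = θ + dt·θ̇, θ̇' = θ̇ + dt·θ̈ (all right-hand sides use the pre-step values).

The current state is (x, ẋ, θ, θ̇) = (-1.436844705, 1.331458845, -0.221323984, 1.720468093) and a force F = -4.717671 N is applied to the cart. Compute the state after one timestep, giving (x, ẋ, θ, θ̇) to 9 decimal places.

sinθ=-0.219521504, cosθ=0.975607662
temp = (F + m·l·θ̇²·sinθ)/(M+m) = (-4.717671 + -0.190533807)/0.829503 = -5.917042864
θ̈ = (g·sinθ − cosθ·temp)/(l·(4/3 − m·cos²θ/(M+m))) = 4.084830356
ẍ = temp − m·l·θ̈·cosθ/(M+m) = -7.325789835
Euler: x'=-1.436844705+0.012186·1.331458845=-1.420619548, ẋ'=1.331458845+0.012186·-7.325789835=1.242186770
       θ'=-0.221323984+0.012186·1.720468093=-0.200358360, θ̇'=1.720468093+0.012186·4.084830356=1.770245836

(-1.420619548, 1.242186770, -0.200358360, 1.770245836)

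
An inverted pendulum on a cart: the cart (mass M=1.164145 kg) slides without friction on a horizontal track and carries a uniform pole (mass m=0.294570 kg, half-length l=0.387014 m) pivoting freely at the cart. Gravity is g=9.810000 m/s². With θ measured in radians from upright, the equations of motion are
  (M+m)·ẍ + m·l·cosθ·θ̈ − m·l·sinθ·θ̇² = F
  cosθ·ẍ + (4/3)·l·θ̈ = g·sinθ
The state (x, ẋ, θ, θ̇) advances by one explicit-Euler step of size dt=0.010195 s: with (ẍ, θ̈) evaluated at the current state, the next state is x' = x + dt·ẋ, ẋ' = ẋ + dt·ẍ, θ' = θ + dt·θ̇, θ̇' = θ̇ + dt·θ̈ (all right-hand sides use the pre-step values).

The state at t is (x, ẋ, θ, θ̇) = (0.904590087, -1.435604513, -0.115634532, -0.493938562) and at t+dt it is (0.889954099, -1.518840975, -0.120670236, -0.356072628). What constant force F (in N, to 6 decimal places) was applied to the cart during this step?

ẍ = (ẋ'−ẋ)/dt = (-1.518840975−-1.435604513)/0.010195 = -8.164440
θ̈ = (θ̇'−θ̇)/dt = (-0.356072628−-0.493938562)/0.010195 = 13.522897
sinθ=-0.115377, cosθ=0.993322
F = (M+m)·ẍ + m·l·cosθ·θ̈ − m·l·sinθ·θ̇² = -11.909591 + 1.531351 − -0.003209 = -10.375030

F = -10.375030 N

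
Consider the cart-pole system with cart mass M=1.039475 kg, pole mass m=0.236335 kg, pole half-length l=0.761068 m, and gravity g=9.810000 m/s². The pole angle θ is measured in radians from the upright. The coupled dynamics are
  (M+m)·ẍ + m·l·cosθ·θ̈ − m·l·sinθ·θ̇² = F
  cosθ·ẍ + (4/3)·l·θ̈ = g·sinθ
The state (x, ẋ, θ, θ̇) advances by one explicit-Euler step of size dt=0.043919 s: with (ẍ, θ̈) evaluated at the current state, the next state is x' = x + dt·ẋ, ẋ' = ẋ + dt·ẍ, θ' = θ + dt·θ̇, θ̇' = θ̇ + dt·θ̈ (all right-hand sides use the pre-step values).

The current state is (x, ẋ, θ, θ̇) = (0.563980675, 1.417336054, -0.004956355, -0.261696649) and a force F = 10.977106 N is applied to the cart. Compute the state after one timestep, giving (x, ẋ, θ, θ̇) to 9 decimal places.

(0.626228657, 1.856527335, -0.016449810, -0.696599937)

sinθ=-0.004956335, cosθ=0.999987717
temp = (F + m·l·θ̇²·sinθ)/(M+m) = (10.977106 + -0.000061053)/1.275810 = 8.603980959
θ̈ = (g·sinθ − cosθ·temp)/(l·(4/3 − m·cos²θ/(M+m))) = -9.902395042
ẍ = temp − m·l·θ̈·cosθ/(M+m) = 10.000029171
Euler: x'=0.563980675+0.043919·1.417336054=0.626228657, ẋ'=1.417336054+0.043919·10.000029171=1.856527335
       θ'=-0.004956355+0.043919·-0.261696649=-0.016449810, θ̇'=-0.261696649+0.043919·-9.902395042=-0.696599937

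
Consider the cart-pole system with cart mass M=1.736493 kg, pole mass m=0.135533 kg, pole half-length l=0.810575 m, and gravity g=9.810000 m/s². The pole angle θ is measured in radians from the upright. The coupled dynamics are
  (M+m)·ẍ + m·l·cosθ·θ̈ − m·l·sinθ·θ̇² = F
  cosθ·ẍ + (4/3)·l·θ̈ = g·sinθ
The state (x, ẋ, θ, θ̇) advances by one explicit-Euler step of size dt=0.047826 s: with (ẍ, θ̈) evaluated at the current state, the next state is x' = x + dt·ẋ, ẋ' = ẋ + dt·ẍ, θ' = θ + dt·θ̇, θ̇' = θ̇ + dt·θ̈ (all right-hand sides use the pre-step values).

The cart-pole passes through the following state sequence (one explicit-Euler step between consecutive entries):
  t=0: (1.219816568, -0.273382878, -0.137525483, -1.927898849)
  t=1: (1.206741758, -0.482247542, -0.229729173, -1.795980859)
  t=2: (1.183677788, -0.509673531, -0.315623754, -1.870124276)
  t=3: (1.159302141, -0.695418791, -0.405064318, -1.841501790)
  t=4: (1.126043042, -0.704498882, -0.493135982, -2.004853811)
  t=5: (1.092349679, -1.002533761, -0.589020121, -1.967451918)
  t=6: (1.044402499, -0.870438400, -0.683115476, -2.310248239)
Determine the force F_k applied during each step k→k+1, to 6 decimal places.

step 0→1:
  ẍ = (ẋ'−ẋ)/dt = (-0.482247542−-0.273382878)/0.047826 = -4.367178
  θ̈ = (θ̇'−θ̇)/dt = (-1.795980859−-1.927898849)/0.047826 = 2.758290
  sinθ=-0.137092, cosθ=0.990558
  F = (M+m)·ẍ + m·l·cosθ·θ̈ − m·l·sinθ·θ̇² = -8.175471 + 0.300164 − -0.055978 = -7.819329
step 1→2:
  ẍ = (ẋ'−ẋ)/dt = (-0.509673531−-0.482247542)/0.047826 = -0.573454
  θ̈ = (θ̇'−θ̇)/dt = (-1.870124276−-1.795980859)/0.047826 = -1.550274
  sinθ=-0.227714, cosθ=0.973728
  F = (M+m)·ẍ + m·l·cosθ·θ̈ − m·l·sinθ·θ̇² = -1.073520 + -0.165838 − -0.080692 = -1.158666
step 2→3:
  ẍ = (ẋ'−ẋ)/dt = (-0.695418791−-0.509673531)/0.047826 = -3.883772
  θ̈ = (θ̇'−θ̇)/dt = (-1.841501790−-1.870124276)/0.047826 = 0.598471
  sinθ=-0.310409, cosθ=0.950603
  F = (M+m)·ẍ + m·l·cosθ·θ̈ − m·l·sinθ·θ̇² = -7.270521 + 0.062500 − -0.119265 = -7.088756
step 3→4:
  ẍ = (ẋ'−ẋ)/dt = (-0.704498882−-0.695418791)/0.047826 = -0.189857
  θ̈ = (θ̇'−θ̇)/dt = (-2.004853811−-1.841501790)/0.047826 = -3.415548
  sinθ=-0.394078, cosθ=0.919077
  F = (M+m)·ẍ + m·l·cosθ·θ̈ − m·l·sinθ·θ̇² = -0.355417 + -0.344866 − -0.146813 = -0.553470
step 4→5:
  ẍ = (ẋ'−ẋ)/dt = (-1.002533761−-0.704498882)/0.047826 = -6.231650
  θ̈ = (θ̇'−θ̇)/dt = (-1.967451918−-2.004853811)/0.047826 = 0.782041
  sinθ=-0.473391, cosθ=0.880853
  F = (M+m)·ẍ + m·l·cosθ·θ̈ − m·l·sinθ·θ̇² = -11.665810 + 0.075678 − -0.209037 = -11.381095
step 5→6:
  ẍ = (ẋ'−ẋ)/dt = (-0.870438400−-1.002533761)/0.047826 = 2.761999
  θ̈ = (θ̇'−θ̇)/dt = (-2.310248239−-1.967451918)/0.047826 = -7.167572
  sinθ=-0.555547, cosθ=0.831485
  F = (M+m)·ẍ + m·l·cosθ·θ̈ − m·l·sinθ·θ̇² = 5.170534 + -0.654734 − -0.236247 = 4.752047

F_0 = -7.819329 N
F_1 = -1.158666 N
F_2 = -7.088756 N
F_3 = -0.553470 N
F_4 = -11.381095 N
F_5 = 4.752047 N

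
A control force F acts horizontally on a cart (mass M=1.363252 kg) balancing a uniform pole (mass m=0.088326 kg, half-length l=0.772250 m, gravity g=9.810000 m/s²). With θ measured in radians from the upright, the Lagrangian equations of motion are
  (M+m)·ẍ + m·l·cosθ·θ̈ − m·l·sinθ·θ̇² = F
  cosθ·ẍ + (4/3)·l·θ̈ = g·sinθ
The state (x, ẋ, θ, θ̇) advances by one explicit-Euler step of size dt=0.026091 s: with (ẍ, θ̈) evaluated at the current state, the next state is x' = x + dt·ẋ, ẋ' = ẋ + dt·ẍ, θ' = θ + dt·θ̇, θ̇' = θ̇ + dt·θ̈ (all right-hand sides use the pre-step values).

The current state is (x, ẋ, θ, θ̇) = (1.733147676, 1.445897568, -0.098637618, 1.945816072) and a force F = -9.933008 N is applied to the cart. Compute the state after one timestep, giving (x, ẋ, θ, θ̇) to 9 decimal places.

(1.770872589, 1.259628785, -0.047869331, 2.101359353)

sinθ=-0.098477749, cosθ=0.995139253
temp = (F + m·l·θ̇²·sinθ)/(M+m) = (-9.933008 + -0.025432448)/1.451578 = -6.860423930
θ̈ = (g·sinθ − cosθ·temp)/(l·(4/3 − m·cos²θ/(M+m))) = 5.961568385
ẍ = temp − m·l·θ̈·cosθ/(M+m) = -7.139196790
Euler: x'=1.733147676+0.026091·1.445897568=1.770872589, ẋ'=1.445897568+0.026091·-7.139196790=1.259628785
       θ'=-0.098637618+0.026091·1.945816072=-0.047869331, θ̇'=1.945816072+0.026091·5.961568385=2.101359353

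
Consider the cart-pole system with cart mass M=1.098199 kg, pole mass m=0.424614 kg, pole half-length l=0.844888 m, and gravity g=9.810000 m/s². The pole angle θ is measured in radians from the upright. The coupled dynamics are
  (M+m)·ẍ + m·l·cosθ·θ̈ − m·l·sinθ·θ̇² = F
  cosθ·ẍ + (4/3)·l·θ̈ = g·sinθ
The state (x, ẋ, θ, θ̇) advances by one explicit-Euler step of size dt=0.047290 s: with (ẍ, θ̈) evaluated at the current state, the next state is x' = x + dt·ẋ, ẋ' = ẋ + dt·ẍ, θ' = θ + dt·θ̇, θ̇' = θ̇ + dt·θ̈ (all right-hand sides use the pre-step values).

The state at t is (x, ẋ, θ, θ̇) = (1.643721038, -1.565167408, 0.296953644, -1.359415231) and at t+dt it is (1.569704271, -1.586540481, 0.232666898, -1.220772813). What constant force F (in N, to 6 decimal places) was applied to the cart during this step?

F = 0.123496 N

ẍ = (ẋ'−ẋ)/dt = (-1.586540481−-1.565167408)/0.047290 = -0.451958
θ̈ = (θ̇'−θ̇)/dt = (-1.220772813−-1.359415231)/0.047290 = 2.931749
sinθ=0.292609, cosθ=0.956232
F = (M+m)·ẍ + m·l·cosθ·θ̈ − m·l·sinθ·θ̇² = -0.688247 + 1.005735 − 0.193992 = 0.123496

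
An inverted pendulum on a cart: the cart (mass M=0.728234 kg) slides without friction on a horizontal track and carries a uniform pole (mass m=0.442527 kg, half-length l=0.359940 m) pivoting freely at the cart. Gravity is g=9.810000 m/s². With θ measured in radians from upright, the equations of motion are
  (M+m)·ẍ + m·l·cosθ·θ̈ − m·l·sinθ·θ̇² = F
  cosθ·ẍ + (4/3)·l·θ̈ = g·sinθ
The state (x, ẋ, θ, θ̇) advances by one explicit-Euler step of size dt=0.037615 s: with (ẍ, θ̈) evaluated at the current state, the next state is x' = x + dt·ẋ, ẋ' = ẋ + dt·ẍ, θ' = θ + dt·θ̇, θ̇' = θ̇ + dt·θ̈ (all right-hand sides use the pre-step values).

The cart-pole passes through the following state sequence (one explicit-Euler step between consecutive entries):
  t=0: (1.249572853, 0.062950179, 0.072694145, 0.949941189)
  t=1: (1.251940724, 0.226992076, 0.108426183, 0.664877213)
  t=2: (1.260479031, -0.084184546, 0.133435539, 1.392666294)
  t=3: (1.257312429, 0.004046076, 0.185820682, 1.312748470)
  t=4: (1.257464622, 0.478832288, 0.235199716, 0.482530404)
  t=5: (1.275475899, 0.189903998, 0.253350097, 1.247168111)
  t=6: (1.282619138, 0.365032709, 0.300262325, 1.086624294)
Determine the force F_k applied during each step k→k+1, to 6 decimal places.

F_0 = 3.891405 N
F_1 = -6.629171 N
F_2 = 2.369655 N
F_3 = 11.271842 N
F_4 = -5.852729 N
F_5 = 4.730623 N

step 0→1:
  ẍ = (ẋ'−ẋ)/dt = (0.226992076−0.062950179)/0.037615 = 4.361077
  θ̈ = (θ̇'−θ̇)/dt = (0.664877213−0.949941189)/0.037615 = -7.578465
  sinθ=0.072630, cosθ=0.997359
  F = (M+m)·ẍ + m·l·cosθ·θ̈ − m·l·sinθ·θ̇² = 5.105778 + -1.203934 − 0.010440 = 3.891405
step 1→2:
  ẍ = (ẋ'−ẋ)/dt = (-0.084184546−0.226992076)/0.037615 = -8.272674
  θ̈ = (θ̇'−θ̇)/dt = (1.392666294−0.664877213)/0.037615 = 19.348374
  sinθ=0.108214, cosθ=0.994128
  F = (M+m)·ẍ + m·l·cosθ·θ̈ − m·l·sinθ·θ̇² = -9.685324 + 3.063772 − 0.007620 = -6.629171
step 2→3:
  ẍ = (ẋ'−ẋ)/dt = (0.004046076−-0.084184546)/0.037615 = 2.345623
  θ̈ = (θ̇'−θ̇)/dt = (1.312748470−1.392666294)/0.037615 = -2.124626
  sinθ=0.133040, cosθ=0.991111
  F = (M+m)·ẍ + m·l·cosθ·θ̈ − m·l·sinθ·θ̇² = 2.746164 + -0.335409 − 0.041100 = 2.369655
step 3→4:
  ẍ = (ẋ'−ẋ)/dt = (0.478832288−0.004046076)/0.037615 = 12.622257
  θ̈ = (θ̇'−θ̇)/dt = (0.482530404−1.312748470)/0.037615 = -22.071463
  sinθ=0.184753, cosθ=0.982785
  F = (M+m)·ẍ + m·l·cosθ·θ̈ − m·l·sinθ·θ̇² = 14.777647 + -3.455091 − 0.050714 = 11.271842
step 4→5:
  ẍ = (ẋ'−ẋ)/dt = (0.189903998−0.478832288)/0.037615 = -7.681199
  θ̈ = (θ̇'−θ̇)/dt = (1.247168111−0.482530404)/0.037615 = 20.328000
  sinθ=0.233037, cosθ=0.972468
  F = (M+m)·ẍ + m·l·cosθ·θ̈ − m·l·sinθ·θ̇² = -8.992848 + 3.148762 − 0.008643 = -5.852729
step 5→6:
  ẍ = (ẋ'−ẋ)/dt = (0.365032709−0.189903998)/0.037615 = 4.655821
  θ̈ = (θ̇'−θ̇)/dt = (1.086624294−1.247168111)/0.037615 = -4.268080
  sinθ=0.250649, cosθ=0.968078
  F = (M+m)·ẍ + m·l·cosθ·θ̈ − m·l·sinθ·θ̇² = 5.450854 + -0.658132 − 0.062099 = 4.730623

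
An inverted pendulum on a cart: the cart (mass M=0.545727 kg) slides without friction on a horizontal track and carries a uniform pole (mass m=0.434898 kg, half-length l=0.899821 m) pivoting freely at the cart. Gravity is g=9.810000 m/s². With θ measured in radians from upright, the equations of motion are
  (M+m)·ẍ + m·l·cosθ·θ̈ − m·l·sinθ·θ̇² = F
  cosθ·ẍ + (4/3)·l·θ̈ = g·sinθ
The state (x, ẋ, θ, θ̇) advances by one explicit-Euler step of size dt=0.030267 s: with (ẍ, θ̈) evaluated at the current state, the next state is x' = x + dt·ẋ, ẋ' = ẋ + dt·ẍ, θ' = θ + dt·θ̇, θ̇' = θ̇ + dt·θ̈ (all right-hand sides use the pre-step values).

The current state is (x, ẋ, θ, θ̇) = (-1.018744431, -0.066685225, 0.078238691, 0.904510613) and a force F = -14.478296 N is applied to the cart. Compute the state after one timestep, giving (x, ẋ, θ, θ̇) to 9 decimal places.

sinθ=0.078158895, cosθ=0.996940915
temp = (F + m·l·θ̇²·sinθ)/(M+m) = (-14.478296 + 0.025023571)/0.980625 = -14.738837404
θ̈ = (g·sinθ − cosθ·temp)/(l·(4/3 − m·cos²θ/(M+m))) = 19.250127727
ẍ = temp − m·l·θ̈·cosθ/(M+m) = -22.397335511
Euler: x'=-1.018744431+0.030267·-0.066685225=-1.020762793, ẋ'=-0.066685225+0.030267·-22.397335511=-0.744585379
       θ'=0.078238691+0.030267·0.904510613=0.105615514, θ̇'=0.904510613+0.030267·19.250127727=1.487154229

(-1.020762793, -0.744585379, 0.105615514, 1.487154229)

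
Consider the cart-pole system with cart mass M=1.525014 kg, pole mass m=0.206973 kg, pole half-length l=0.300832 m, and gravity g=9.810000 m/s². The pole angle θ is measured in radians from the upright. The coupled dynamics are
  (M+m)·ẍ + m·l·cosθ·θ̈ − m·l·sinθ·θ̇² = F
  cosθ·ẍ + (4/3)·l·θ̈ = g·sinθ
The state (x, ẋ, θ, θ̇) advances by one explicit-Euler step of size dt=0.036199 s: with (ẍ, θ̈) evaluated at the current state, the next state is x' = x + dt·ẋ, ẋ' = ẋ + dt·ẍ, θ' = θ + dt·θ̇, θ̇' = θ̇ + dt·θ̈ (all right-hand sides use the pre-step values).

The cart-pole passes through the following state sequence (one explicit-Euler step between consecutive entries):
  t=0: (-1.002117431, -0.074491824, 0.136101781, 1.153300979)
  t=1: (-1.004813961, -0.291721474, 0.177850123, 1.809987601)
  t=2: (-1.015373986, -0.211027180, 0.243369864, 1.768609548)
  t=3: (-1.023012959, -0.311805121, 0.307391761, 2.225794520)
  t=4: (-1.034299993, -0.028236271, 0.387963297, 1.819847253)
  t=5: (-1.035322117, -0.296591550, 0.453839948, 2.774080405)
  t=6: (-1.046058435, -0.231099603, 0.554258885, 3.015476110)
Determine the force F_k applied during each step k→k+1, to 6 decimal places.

step 0→1:
  ẍ = (ẋ'−ẋ)/dt = (-0.291721474−-0.074491824)/0.036199 = -6.000985
  θ̈ = (θ̇'−θ̇)/dt = (1.809987601−1.153300979)/0.036199 = 18.141016
  sinθ=0.135682, cosθ=0.990752
  F = (M+m)·ẍ + m·l·cosθ·θ̈ − m·l·sinθ·θ̇² = -10.393628 + 1.119089 − 0.011237 = -9.285776
step 1→2:
  ẍ = (ẋ'−ẋ)/dt = (-0.211027180−-0.291721474)/0.036199 = 2.229186
  θ̈ = (θ̇'−θ̇)/dt = (1.768609548−1.809987601)/0.036199 = -1.143072
  sinθ=0.176914, cosθ=0.984226
  F = (M+m)·ẍ + m·l·cosθ·θ̈ − m·l·sinθ·θ̇² = 3.860921 + -0.070050 − 0.036087 = 3.754784
step 2→3:
  ẍ = (ẋ'−ẋ)/dt = (-0.311805121−-0.211027180)/0.036199 = -2.783998
  θ̈ = (θ̇'−θ̇)/dt = (2.225794520−1.768609548)/0.036199 = 12.629768
  sinθ=0.240975, cosθ=0.970531
  F = (M+m)·ẍ + m·l·cosθ·θ̈ − m·l·sinθ·θ̇² = -4.821848 + 0.763208 − 0.046932 = -4.105573
step 3→4:
  ẍ = (ẋ'−ẋ)/dt = (-0.028236271−-0.311805121)/0.036199 = 7.833610
  θ̈ = (θ̇'−θ̇)/dt = (1.819847253−2.225794520)/0.036199 = -11.214323
  sinθ=0.302574, cosθ=0.953126
  F = (M+m)·ẍ + m·l·cosθ·θ̈ − m·l·sinθ·θ̇² = 13.567711 + -0.665520 − 0.093334 = 12.808857
step 4→5:
  ẍ = (ẋ'−ẋ)/dt = (-0.296591550−-0.028236271)/0.036199 = -7.413334
  θ̈ = (θ̇'−θ̇)/dt = (2.774080405−1.819847253)/0.036199 = 26.360760
  sinθ=0.378304, cosθ=0.925681
  F = (M+m)·ẍ + m·l·cosθ·θ̈ − m·l·sinθ·θ̇² = -12.839798 + 1.519348 − 0.078010 = -11.398460
step 5→6:
  ẍ = (ẋ'−ẋ)/dt = (-0.231099603−-0.296591550)/0.036199 = 1.809220
  θ̈ = (θ̇'−θ̇)/dt = (3.015476110−2.774080405)/0.036199 = 6.668574
  sinθ=0.438420, cosθ=0.898770
  F = (M+m)·ẍ + m·l·cosθ·θ̈ − m·l·sinθ·θ̇² = 3.133545 + 0.373181 − 0.210071 = 3.296655

F_0 = -9.285776 N
F_1 = 3.754784 N
F_2 = -4.105573 N
F_3 = 12.808857 N
F_4 = -11.398460 N
F_5 = 3.296655 N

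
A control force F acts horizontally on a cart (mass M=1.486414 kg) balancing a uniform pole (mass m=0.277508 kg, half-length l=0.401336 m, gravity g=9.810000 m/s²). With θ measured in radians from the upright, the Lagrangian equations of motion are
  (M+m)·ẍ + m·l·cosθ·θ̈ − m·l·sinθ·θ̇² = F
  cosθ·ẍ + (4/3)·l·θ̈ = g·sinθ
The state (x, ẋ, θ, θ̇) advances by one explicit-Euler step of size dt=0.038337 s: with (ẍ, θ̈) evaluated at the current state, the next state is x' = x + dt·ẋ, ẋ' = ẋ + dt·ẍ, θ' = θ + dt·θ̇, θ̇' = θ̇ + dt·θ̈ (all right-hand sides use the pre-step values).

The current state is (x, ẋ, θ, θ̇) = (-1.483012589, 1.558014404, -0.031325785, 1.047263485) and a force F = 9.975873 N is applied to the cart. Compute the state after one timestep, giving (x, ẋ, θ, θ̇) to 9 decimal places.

sinθ=-0.031320662, cosθ=0.999509388
temp = (F + m·l·θ̇²·sinθ)/(M+m) = (9.975873 + -0.003825837)/1.763922 = 5.653337938
θ̈ = (g·sinθ − cosθ·temp)/(l·(4/3 − m·cos²θ/(M+m))) = -12.621519932
ẍ = temp − m·l·θ̈·cosθ/(M+m) = 6.449869123
Euler: x'=-1.483012589+0.038337·1.558014404=-1.423282991, ẋ'=1.558014404+0.038337·6.449869123=1.805283037
       θ'=-0.031325785+0.038337·1.047263485=0.008823155, θ̇'=1.047263485+0.038337·-12.621519932=0.563392275

(-1.423282991, 1.805283037, 0.008823155, 0.563392275)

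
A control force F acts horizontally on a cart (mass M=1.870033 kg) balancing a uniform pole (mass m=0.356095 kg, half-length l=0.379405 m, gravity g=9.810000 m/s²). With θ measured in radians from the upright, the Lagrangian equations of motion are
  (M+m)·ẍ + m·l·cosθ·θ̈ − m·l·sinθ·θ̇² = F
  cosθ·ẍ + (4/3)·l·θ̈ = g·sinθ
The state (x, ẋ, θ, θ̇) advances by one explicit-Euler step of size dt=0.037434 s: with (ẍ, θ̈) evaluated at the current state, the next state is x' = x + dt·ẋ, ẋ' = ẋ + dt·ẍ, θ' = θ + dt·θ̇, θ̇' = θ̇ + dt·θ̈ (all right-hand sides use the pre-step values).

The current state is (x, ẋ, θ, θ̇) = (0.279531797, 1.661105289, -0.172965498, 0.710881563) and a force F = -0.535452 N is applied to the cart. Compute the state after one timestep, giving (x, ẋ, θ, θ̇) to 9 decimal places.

(0.341713612, 1.659144633, -0.146354358, 0.589764174)

sinθ=-0.172104351, cosθ=0.985078724
temp = (F + m·l·θ̇²·sinθ)/(M+m) = (-0.535452 + -0.011750471)/2.226128 = -0.245809078
θ̈ = (g·sinθ − cosθ·temp)/(l·(4/3 − m·cos²θ/(M+m))) = -3.235491495
ẍ = temp − m·l·θ̈·cosθ/(M+m) = -0.052376333
Euler: x'=0.279531797+0.037434·1.661105289=0.341713612, ẋ'=1.661105289+0.037434·-0.052376333=1.659144633
       θ'=-0.172965498+0.037434·0.710881563=-0.146354358, θ̇'=0.710881563+0.037434·-3.235491495=0.589764174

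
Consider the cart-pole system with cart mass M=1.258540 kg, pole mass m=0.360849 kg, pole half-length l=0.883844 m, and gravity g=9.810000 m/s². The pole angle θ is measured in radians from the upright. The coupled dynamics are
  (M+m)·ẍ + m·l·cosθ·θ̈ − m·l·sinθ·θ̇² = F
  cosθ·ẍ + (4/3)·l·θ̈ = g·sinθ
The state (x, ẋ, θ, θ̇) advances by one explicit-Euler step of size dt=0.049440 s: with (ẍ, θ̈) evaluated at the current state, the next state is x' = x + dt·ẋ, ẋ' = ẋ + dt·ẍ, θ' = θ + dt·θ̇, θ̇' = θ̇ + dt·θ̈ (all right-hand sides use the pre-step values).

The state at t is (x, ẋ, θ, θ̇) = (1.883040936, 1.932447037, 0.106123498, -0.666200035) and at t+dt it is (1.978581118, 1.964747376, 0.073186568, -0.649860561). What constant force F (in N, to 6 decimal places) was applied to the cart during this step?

ẍ = (ẋ'−ẋ)/dt = (1.964747376−1.932447037)/0.049440 = 0.653324
θ̈ = (θ̇'−θ̇)/dt = (-0.649860561−-0.666200035)/0.049440 = 0.330491
sinθ=0.105924, cosθ=0.994374
F = (M+m)·ẍ + m·l·cosθ·θ̈ − m·l·sinθ·θ̇² = 1.057986 + 0.104812 − 0.014994 = 1.147804

F = 1.147804 N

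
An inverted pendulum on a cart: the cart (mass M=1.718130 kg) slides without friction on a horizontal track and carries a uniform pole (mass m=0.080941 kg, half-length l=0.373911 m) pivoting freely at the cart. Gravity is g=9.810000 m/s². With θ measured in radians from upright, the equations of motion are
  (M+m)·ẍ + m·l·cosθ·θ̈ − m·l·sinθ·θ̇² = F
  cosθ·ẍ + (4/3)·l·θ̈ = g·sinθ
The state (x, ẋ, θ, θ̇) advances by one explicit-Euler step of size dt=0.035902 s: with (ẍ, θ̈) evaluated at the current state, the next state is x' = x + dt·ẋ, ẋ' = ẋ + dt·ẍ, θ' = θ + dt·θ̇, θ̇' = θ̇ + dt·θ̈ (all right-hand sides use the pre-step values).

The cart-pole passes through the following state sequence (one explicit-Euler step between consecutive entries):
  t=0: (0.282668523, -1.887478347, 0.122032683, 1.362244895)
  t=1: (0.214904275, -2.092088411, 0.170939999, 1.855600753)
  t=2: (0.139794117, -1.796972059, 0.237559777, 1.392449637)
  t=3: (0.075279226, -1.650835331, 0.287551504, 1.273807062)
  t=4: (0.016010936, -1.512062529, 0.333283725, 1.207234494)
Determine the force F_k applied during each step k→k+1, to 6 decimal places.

F_0 = -9.847174 N
F_1 = 14.385995 N
F_2 = 7.211986 N
F_3 = 6.886247 N

step 0→1:
  ẍ = (ẋ'−ẋ)/dt = (-2.092088411−-1.887478347)/0.035902 = -5.699127
  θ̈ = (θ̇'−θ̇)/dt = (1.855600753−1.362244895)/0.035902 = 13.741737
  sinθ=0.121730, cosθ=0.992563
  F = (M+m)·ẍ + m·l·cosθ·θ̈ − m·l·sinθ·θ̇² = -10.253134 + 0.412797 − 0.006837 = -9.847174
step 1→2:
  ẍ = (ẋ'−ẋ)/dt = (-1.796972059−-2.092088411)/0.035902 = 8.220053
  θ̈ = (θ̇'−θ̇)/dt = (1.392449637−1.855600753)/0.035902 = -12.900427
  sinθ=0.170109, cosθ=0.985425
  F = (M+m)·ẍ + m·l·cosθ·θ̈ − m·l·sinθ·θ̇² = 14.788459 + -0.384738 − 0.017727 = 14.385995
step 2→3:
  ẍ = (ẋ'−ẋ)/dt = (-1.650835331−-1.796972059)/0.035902 = 4.070434
  θ̈ = (θ̇'−θ̇)/dt = (1.273807062−1.392449637)/0.035902 = -3.304623
  sinθ=0.235332, cosθ=0.971915
  F = (M+m)·ẍ + m·l·cosθ·θ̈ − m·l·sinθ·θ̇² = 7.323000 + -0.097205 − 0.013809 = 7.211986
step 3→4:
  ẍ = (ẋ'−ẋ)/dt = (-1.512062529−-1.650835331)/0.035902 = 3.865322
  θ̈ = (θ̇'−θ̇)/dt = (1.207234494−1.273807062)/0.035902 = -1.854286
  sinθ=0.283605, cosθ=0.958941
  F = (M+m)·ẍ + m·l·cosθ·θ̈ − m·l·sinθ·θ̇² = 6.953989 + -0.053815 − 0.013927 = 6.886247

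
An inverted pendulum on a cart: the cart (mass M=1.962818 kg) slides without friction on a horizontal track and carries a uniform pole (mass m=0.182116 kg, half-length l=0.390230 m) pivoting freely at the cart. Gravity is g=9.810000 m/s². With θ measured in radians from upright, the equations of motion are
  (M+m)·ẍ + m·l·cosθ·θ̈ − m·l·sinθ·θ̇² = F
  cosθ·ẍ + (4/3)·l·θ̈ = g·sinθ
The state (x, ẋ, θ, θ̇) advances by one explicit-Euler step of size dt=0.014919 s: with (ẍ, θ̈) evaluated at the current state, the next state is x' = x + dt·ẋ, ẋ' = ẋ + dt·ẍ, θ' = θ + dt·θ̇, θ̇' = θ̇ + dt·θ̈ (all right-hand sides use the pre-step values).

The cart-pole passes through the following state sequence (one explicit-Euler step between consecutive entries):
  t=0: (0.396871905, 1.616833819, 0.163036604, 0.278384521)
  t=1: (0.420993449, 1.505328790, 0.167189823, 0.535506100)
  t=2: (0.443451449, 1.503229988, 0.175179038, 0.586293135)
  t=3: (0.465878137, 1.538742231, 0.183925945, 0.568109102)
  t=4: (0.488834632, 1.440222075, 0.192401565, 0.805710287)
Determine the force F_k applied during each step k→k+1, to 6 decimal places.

F_0 = -14.823627 N
F_1 = -0.066588 N
F_2 = 5.016113 N
F_3 = -13.055901 N

step 0→1:
  ẍ = (ẋ'−ẋ)/dt = (1.505328790−1.616833819)/0.014919 = -7.474028
  θ̈ = (θ̇'−θ̇)/dt = (0.535506100−0.278384521)/0.014919 = 17.234505
  sinθ=0.162315, cosθ=0.986739
  F = (M+m)·ẍ + m·l·cosθ·θ̈ − m·l·sinθ·θ̇² = -16.031298 + 1.208565 − 0.000894 = -14.823627
step 1→2:
  ẍ = (ẋ'−ẋ)/dt = (1.503229988−1.505328790)/0.014919 = -0.140680
  θ̈ = (θ̇'−θ̇)/dt = (0.586293135−0.535506100)/0.014919 = 3.404185
  sinθ=0.166412, cosθ=0.986056
  F = (M+m)·ẍ + m·l·cosθ·θ̈ − m·l·sinθ·θ̇² = -0.301749 + 0.238552 − 0.003391 = -0.066588
step 2→3:
  ẍ = (ẋ'−ẋ)/dt = (1.538742231−1.503229988)/0.014919 = 2.380337
  θ̈ = (θ̇'−θ̇)/dt = (0.568109102−0.586293135)/0.014919 = -1.218851
  sinθ=0.174284, cosθ=0.984695
  F = (M+m)·ẍ + m·l·cosθ·θ̈ − m·l·sinθ·θ̇² = 5.105665 + -0.085295 − 0.004258 = 5.016113
step 3→4:
  ẍ = (ẋ'−ẋ)/dt = (1.440222075−1.538742231)/0.014919 = -6.603670
  θ̈ = (θ̇'−θ̇)/dt = (0.805710287−0.568109102)/0.014919 = 15.926080
  sinθ=0.182891, cosθ=0.983133
  F = (M+m)·ẍ + m·l·cosθ·θ̈ − m·l·sinθ·θ̇² = -14.164437 + 1.112731 − 0.004195 = -13.055901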